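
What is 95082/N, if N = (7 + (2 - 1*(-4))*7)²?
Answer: 95082/2401 ≈ 39.601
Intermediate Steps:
N = 2401 (N = (7 + (2 + 4)*7)² = (7 + 6*7)² = (7 + 42)² = 49² = 2401)
95082/N = 95082/2401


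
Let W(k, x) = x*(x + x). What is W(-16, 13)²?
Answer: 114244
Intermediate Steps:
W(k, x) = 2*x² (W(k, x) = x*(2*x) = 2*x²)
W(-16, 13)² = (2*13²)² = (2*169)² = 338² = 114244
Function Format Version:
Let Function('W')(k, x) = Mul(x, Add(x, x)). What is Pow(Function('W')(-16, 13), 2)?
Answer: 114244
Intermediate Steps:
Function('W')(k, x) = Mul(2, Pow(x, 2)) (Function('W')(k, x) = Mul(x, Mul(2, x)) = Mul(2, Pow(x, 2)))
Pow(Function('W')(-16, 13), 2) = Pow(Mul(2, Pow(13, 2)), 2) = Pow(Mul(2, 169), 2) = Pow(338, 2) = 114244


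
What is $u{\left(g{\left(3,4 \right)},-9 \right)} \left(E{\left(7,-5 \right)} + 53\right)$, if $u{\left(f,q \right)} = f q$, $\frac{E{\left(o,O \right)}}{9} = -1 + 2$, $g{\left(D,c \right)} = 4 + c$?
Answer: $-4464$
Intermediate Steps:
$E{\left(o,O \right)} = 9$ ($E{\left(o,O \right)} = 9 \left(-1 + 2\right) = 9 \cdot 1 = 9$)
$u{\left(g{\left(3,4 \right)},-9 \right)} \left(E{\left(7,-5 \right)} + 53\right) = \left(4 + 4\right) \left(-9\right) \left(9 + 53\right) = 8 \left(-9\right) 62 = \left(-72\right) 62 = -4464$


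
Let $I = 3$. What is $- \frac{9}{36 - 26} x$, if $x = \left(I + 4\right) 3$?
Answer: $- \frac{189}{10} \approx -18.9$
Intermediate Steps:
$x = 21$ ($x = \left(3 + 4\right) 3 = 7 \cdot 3 = 21$)
$- \frac{9}{36 - 26} x = - \frac{9}{36 - 26} \cdot 21 = - \frac{9}{10} \cdot 21 = \left(-9\right) \frac{1}{10} \cdot 21 = \left(- \frac{9}{10}\right) 21 = - \frac{189}{10}$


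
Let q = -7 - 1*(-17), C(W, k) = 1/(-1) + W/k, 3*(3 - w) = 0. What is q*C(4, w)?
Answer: 10/3 ≈ 3.3333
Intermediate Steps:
w = 3 (w = 3 - ⅓*0 = 3 + 0 = 3)
C(W, k) = -1 + W/k (C(W, k) = 1*(-1) + W/k = -1 + W/k)
q = 10 (q = -7 + 17 = 10)
q*C(4, w) = 10*((4 - 1*3)/3) = 10*((4 - 3)/3) = 10*((⅓)*1) = 10*(⅓) = 10/3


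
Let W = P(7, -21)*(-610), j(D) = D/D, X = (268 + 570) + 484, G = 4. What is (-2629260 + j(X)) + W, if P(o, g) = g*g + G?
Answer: -2900709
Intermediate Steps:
P(o, g) = 4 + g² (P(o, g) = g*g + 4 = g² + 4 = 4 + g²)
X = 1322 (X = 838 + 484 = 1322)
j(D) = 1
W = -271450 (W = (4 + (-21)²)*(-610) = (4 + 441)*(-610) = 445*(-610) = -271450)
(-2629260 + j(X)) + W = (-2629260 + 1) - 271450 = -2629259 - 271450 = -2900709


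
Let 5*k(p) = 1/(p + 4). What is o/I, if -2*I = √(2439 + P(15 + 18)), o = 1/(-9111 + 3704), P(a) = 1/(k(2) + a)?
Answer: 2*√2395325289/13069146153 ≈ 7.4897e-6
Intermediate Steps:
k(p) = 1/(5*(4 + p)) (k(p) = 1/(5*(p + 4)) = 1/(5*(4 + p)))
P(a) = 1/(1/30 + a) (P(a) = 1/(1/(5*(4 + 2)) + a) = 1/((⅕)/6 + a) = 1/((⅕)*(⅙) + a) = 1/(1/30 + a))
o = -1/5407 (o = 1/(-5407) = -1/5407 ≈ -0.00018495)
I = -√2395325289/1982 (I = -√(2439 + 30/(1 + 30*(15 + 18)))/2 = -√(2439 + 30/(1 + 30*33))/2 = -√(2439 + 30/(1 + 990))/2 = -√(2439 + 30/991)/2 = -√2395325289/1982 ≈ -24.693)
o/I = -(-2*√2395325289/2417079)/5407 = -(-2)*√2395325289/13069146153 = 2*√2395325289/13069146153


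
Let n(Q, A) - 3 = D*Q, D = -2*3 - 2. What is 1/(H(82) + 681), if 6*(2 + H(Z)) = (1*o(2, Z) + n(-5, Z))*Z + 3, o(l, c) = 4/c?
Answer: 6/7607 ≈ 0.00078875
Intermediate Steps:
D = -8 (D = -6 - 2 = -8)
n(Q, A) = 3 - 8*Q
H(Z) = -3/2 + Z*(43 + 4/Z)/6 (H(Z) = -2 + ((1*(4/Z) + (3 - 8*(-5)))*Z + 3)/6 = -2 + ((4/Z + (3 + 40))*Z + 3)/6 = -2 + ((4/Z + 43)*Z + 3)/6 = -2 + ((43 + 4/Z)*Z + 3)/6 = -2 + (Z*(43 + 4/Z) + 3)/6 = -2 + (3 + Z*(43 + 4/Z))/6 = -2 + (½ + Z*(43 + 4/Z)/6) = -3/2 + Z*(43 + 4/Z)/6)
1/(H(82) + 681) = 1/((-⅚ + (43/6)*82) + 681) = 1/((-⅚ + 1763/3) + 681) = 1/(3521/6 + 681) = 1/(7607/6) = 6/7607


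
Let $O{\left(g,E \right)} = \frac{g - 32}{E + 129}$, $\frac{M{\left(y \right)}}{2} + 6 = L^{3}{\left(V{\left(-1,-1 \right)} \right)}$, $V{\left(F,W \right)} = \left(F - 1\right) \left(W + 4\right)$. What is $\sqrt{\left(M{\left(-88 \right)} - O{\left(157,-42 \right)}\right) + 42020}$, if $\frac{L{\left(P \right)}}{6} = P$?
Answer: $\frac{i \sqrt{388330851}}{87} \approx 226.51 i$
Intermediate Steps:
$V{\left(F,W \right)} = \left(-1 + F\right) \left(4 + W\right)$
$L{\left(P \right)} = 6 P$
$M{\left(y \right)} = -93324$ ($M{\left(y \right)} = -12 + 2 \left(6 \left(-4 - -1 + 4 \left(-1\right) - -1\right)\right)^{3} = -12 + 2 \left(6 \left(-4 + 1 - 4 + 1\right)\right)^{3} = -12 + 2 \left(6 \left(-6\right)\right)^{3} = -12 + 2 \left(-36\right)^{3} = -12 + 2 \left(-46656\right) = -12 - 93312 = -93324$)
$O{\left(g,E \right)} = \frac{-32 + g}{129 + E}$
$\sqrt{\left(M{\left(-88 \right)} - O{\left(157,-42 \right)}\right) + 42020} = \sqrt{\left(-93324 - \frac{-32 + 157}{129 - 42}\right) + 42020} = \sqrt{\left(-93324 - \frac{1}{87} \cdot 125\right) + 42020} = \sqrt{\left(-93324 - \frac{125}{87}\right) + 42020} = \sqrt{- \frac{8119313}{87} + 42020} = \sqrt{- \frac{4463573}{87}} = \frac{i \sqrt{388330851}}{87}$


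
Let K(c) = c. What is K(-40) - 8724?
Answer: -8764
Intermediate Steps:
K(-40) - 8724 = -40 - 8724 = -8764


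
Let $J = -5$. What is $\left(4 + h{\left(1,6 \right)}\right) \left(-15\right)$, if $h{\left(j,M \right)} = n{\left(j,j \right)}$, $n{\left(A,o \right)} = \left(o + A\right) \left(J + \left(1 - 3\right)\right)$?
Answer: $150$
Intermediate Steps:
$n{\left(A,o \right)} = - 7 A - 7 o$ ($n{\left(A,o \right)} = \left(o + A\right) \left(-5 + \left(1 - 3\right)\right) = \left(A + o\right) \left(-5 - 2\right) = \left(A + o\right) \left(-7\right) = - 7 A - 7 o$)
$h{\left(j,M \right)} = - 14 j$ ($h{\left(j,M \right)} = - 7 j - 7 j = - 14 j$)
$\left(4 + h{\left(1,6 \right)}\right) \left(-15\right) = \left(4 - 14\right) \left(-15\right) = \left(-10\right) \left(-15\right) = 150$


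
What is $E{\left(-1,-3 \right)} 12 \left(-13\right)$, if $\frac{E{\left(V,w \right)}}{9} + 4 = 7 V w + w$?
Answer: $-19656$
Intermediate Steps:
$E{\left(V,w \right)} = -36 + 9 w + 63 V w$ ($E{\left(V,w \right)} = -36 + 9 \left(7 V w + w\right) = -36 + 9 \left(w + 7 V w\right) = -36 + \left(9 w + 63 V w\right) = -36 + 9 w + 63 V w$)
$E{\left(-1,-3 \right)} 12 \left(-13\right) = \left(-36 + 9 \left(-3\right) + 63 \left(-1\right) \left(-3\right)\right) 12 \left(-13\right) = \left(-36 - 27 + 189\right) 12 \left(-13\right) = 126 \cdot 12 \left(-13\right) = 1512 \left(-13\right) = -19656$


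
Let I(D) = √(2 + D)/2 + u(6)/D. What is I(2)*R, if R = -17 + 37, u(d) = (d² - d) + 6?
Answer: 380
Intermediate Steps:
u(d) = 6 + d² - d
R = 20
I(D) = √(2 + D)/2 + 36/D (I(D) = √(2 + D)/2 + (6 + 6² - 1*6)/D = √(2 + D)*(½) + (6 + 36 - 6)/D = √(2 + D)/2 + 36/D)
I(2)*R = (√(2 + 2)/2 + 36/2)*20 = (√4/2 + 36*(½))*20 = ((½)*2 + 18)*20 = (1 + 18)*20 = 19*20 = 380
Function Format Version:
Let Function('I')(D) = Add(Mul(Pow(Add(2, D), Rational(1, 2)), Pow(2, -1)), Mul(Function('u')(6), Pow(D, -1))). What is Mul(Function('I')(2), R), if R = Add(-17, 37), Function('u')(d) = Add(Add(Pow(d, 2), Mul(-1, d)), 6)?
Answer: 380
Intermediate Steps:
Function('u')(d) = Add(6, Pow(d, 2), Mul(-1, d))
R = 20
Function('I')(D) = Add(Mul(Rational(1, 2), Pow(Add(2, D), Rational(1, 2))), Mul(36, Pow(D, -1))) (Function('I')(D) = Add(Mul(Pow(Add(2, D), Rational(1, 2)), Pow(2, -1)), Mul(Add(6, Pow(6, 2), Mul(-1, 6)), Pow(D, -1))) = Add(Mul(Pow(Add(2, D), Rational(1, 2)), Rational(1, 2)), Mul(Add(6, 36, -6), Pow(D, -1))) = Add(Mul(Rational(1, 2), Pow(Add(2, D), Rational(1, 2))), Mul(36, Pow(D, -1))))
Mul(Function('I')(2), R) = Mul(Add(Mul(Rational(1, 2), Pow(Add(2, 2), Rational(1, 2))), Mul(36, Pow(2, -1))), 20) = Mul(Add(Mul(Rational(1, 2), Pow(4, Rational(1, 2))), Mul(36, Rational(1, 2))), 20) = Mul(Add(Mul(Rational(1, 2), 2), 18), 20) = Mul(Add(1, 18), 20) = Mul(19, 20) = 380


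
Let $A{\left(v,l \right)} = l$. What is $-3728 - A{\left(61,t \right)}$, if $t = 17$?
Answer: $-3745$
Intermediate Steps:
$-3728 - A{\left(61,t \right)} = -3728 - 17 = -3745$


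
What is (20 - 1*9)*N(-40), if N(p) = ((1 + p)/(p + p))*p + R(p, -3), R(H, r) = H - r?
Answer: -1243/2 ≈ -621.50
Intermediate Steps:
N(p) = 7/2 + 3*p/2 (N(p) = ((1 + p)/(p + p))*p + (p - 1*(-3)) = ((1 + p)/((2*p)))*p + (p + 3) = ((1 + p)*(1/(2*p)))*p + (3 + p) = ((1 + p)/(2*p))*p + (3 + p) = (½ + p/2) + (3 + p) = 7/2 + 3*p/2)
(20 - 1*9)*N(-40) = (20 - 1*9)*(7/2 + (3/2)*(-40)) = (20 - 9)*(7/2 - 60) = 11*(-113/2) = -1243/2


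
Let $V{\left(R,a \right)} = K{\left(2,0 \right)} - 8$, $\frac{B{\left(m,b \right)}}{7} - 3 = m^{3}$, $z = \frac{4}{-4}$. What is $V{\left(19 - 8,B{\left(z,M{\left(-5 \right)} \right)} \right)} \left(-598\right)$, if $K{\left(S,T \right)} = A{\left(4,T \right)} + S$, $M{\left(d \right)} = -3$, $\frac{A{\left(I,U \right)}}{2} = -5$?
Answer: $9568$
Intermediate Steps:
$A{\left(I,U \right)} = -10$ ($A{\left(I,U \right)} = 2 \left(-5\right) = -10$)
$z = -1$ ($z = 4 \left(- \frac{1}{4}\right) = -1$)
$K{\left(S,T \right)} = -10 + S$
$B{\left(m,b \right)} = 21 + 7 m^{3}$
$V{\left(R,a \right)} = -16$ ($V{\left(R,a \right)} = \left(-10 + 2\right) - 8 = -8 - 8 = -16$)
$V{\left(19 - 8,B{\left(z,M{\left(-5 \right)} \right)} \right)} \left(-598\right) = \left(-16\right) \left(-598\right) = 9568$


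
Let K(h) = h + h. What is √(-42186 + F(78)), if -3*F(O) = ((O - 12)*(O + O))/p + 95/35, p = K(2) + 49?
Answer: I*√52340045961/1113 ≈ 205.55*I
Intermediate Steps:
K(h) = 2*h
p = 53 (p = 2*2 + 49 = 4 + 49 = 53)
F(O) = -19/21 - 2*O*(-12 + O)/159 (F(O) = -(((O - 12)*(O + O))/53 + 95/35)/3 = -(((-12 + O)*(2*O))*(1/53) + 95*(1/35))/3 = -((2*O*(-12 + O))*(1/53) + 19/7)/3 = -(2*O*(-12 + O)/53 + 19/7)/3 = -(19/7 + 2*O*(-12 + O)/53)/3 = -19/21 - 2*O*(-12 + O)/159)
√(-42186 + F(78)) = √(-42186 + (-19/21 - 2/159*78² + (8/53)*78)) = √(-42186 + (-19/21 - 2/159*6084 + 624/53)) = √(-42186 + (-19/21 - 4056/53 + 624/53)) = √(-42186 - 73079/1113) = √(-47026097/1113) = I*√52340045961/1113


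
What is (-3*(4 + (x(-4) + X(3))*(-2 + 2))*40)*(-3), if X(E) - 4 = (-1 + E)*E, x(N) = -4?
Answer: 1440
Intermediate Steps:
X(E) = 4 + E*(-1 + E) (X(E) = 4 + (-1 + E)*E = 4 + E*(-1 + E))
(-3*(4 + (x(-4) + X(3))*(-2 + 2))*40)*(-3) = (-3*(4 + (-4 + (4 + 3² - 1*3))*(-2 + 2))*40)*(-3) = (-3*(4 + (-4 + (4 + 9 - 3))*0)*40)*(-3) = (-3*(4 + (-4 + 10)*0)*40)*(-3) = (-3*(4 + 6*0)*40)*(-3) = (-3*(4 + 0)*40)*(-3) = (-3*4*40)*(-3) = -12*40*(-3) = -480*(-3) = 1440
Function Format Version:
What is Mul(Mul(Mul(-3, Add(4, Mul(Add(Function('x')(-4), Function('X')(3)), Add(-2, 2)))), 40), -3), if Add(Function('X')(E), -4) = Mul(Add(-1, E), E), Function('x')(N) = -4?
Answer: 1440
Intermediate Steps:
Function('X')(E) = Add(4, Mul(E, Add(-1, E))) (Function('X')(E) = Add(4, Mul(Add(-1, E), E)) = Add(4, Mul(E, Add(-1, E))))
Mul(Mul(Mul(-3, Add(4, Mul(Add(Function('x')(-4), Function('X')(3)), Add(-2, 2)))), 40), -3) = Mul(Mul(Mul(-3, Add(4, Mul(Add(-4, Add(4, Pow(3, 2), Mul(-1, 3))), Add(-2, 2)))), 40), -3) = Mul(Mul(Mul(-3, Add(4, Mul(Add(-4, Add(4, 9, -3)), 0))), 40), -3) = Mul(Mul(Mul(-3, Add(4, Mul(Add(-4, 10), 0))), 40), -3) = Mul(Mul(Mul(-3, Add(4, Mul(6, 0))), 40), -3) = Mul(Mul(Mul(-3, Add(4, 0)), 40), -3) = Mul(Mul(Mul(-3, 4), 40), -3) = Mul(Mul(-12, 40), -3) = Mul(-480, -3) = 1440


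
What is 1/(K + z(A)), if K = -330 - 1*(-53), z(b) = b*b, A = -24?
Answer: 1/299 ≈ 0.0033445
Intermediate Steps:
z(b) = b²
K = -277 (K = -330 + 53 = -277)
1/(K + z(A)) = 1/(-277 + (-24)²) = 1/(-277 + 576) = 1/299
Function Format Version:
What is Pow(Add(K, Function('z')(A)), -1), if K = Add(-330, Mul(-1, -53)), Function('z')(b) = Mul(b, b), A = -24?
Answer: Rational(1, 299) ≈ 0.0033445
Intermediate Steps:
Function('z')(b) = Pow(b, 2)
K = -277 (K = Add(-330, 53) = -277)
Pow(Add(K, Function('z')(A)), -1) = Pow(Add(-277, Pow(-24, 2)), -1) = Pow(Add(-277, 576), -1) = Pow(299, -1) = Rational(1, 299)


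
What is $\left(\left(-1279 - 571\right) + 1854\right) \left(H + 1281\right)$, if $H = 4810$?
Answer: $24364$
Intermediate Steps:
$\left(\left(-1279 - 571\right) + 1854\right) \left(H + 1281\right) = \left(\left(-1279 - 571\right) + 1854\right) \left(4810 + 1281\right) = \left(\left(-1279 - 571\right) + 1854\right) 6091 = \left(-1850 + 1854\right) 6091 = 4 \cdot 6091 = 24364$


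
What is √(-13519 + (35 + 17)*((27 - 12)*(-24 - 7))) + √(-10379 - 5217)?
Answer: I*(√37699 + 2*√3899) ≈ 319.05*I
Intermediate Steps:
√(-13519 + (35 + 17)*((27 - 12)*(-24 - 7))) + √(-10379 - 5217) = √(-13519 + 52*(15*(-31))) + √(-15596) = √(-13519 + 52*(-465)) + 2*I*√3899 = √(-13519 - 24180) + 2*I*√3899 = √(-37699) + 2*I*√3899 = I*√37699 + 2*I*√3899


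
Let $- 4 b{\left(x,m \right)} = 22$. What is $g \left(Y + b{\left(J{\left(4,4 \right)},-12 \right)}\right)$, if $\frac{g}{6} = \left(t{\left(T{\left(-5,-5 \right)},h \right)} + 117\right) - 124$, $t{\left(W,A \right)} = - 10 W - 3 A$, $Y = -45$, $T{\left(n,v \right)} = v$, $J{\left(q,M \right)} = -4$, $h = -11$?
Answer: $-23028$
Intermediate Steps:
$b{\left(x,m \right)} = - \frac{11}{2}$ ($b{\left(x,m \right)} = \left(- \frac{1}{4}\right) 22 = - \frac{11}{2}$)
$g = 456$ ($g = 6 \left(\left(\left(\left(-10\right) \left(-5\right) - -33\right) + 117\right) - 124\right) = 6 \left(\left(\left(50 + 33\right) + 117\right) - 124\right) = 6 \left(\left(83 + 117\right) - 124\right) = 6 \left(200 - 124\right) = 6 \cdot 76 = 456$)
$g \left(Y + b{\left(J{\left(4,4 \right)},-12 \right)}\right) = 456 \left(-45 - \frac{11}{2}\right) = 456 \left(- \frac{101}{2}\right) = -23028$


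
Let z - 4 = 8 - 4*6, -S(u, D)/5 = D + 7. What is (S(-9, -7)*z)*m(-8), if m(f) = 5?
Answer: 0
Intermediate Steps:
S(u, D) = -35 - 5*D (S(u, D) = -5*(D + 7) = -5*(7 + D) = -35 - 5*D)
z = -12 (z = 4 + (8 - 4*6) = 4 + (8 - 24) = 4 - 16 = -12)
(S(-9, -7)*z)*m(-8) = ((-35 - 5*(-7))*(-12))*5 = ((-35 + 35)*(-12))*5 = (0*(-12))*5 = 0*5 = 0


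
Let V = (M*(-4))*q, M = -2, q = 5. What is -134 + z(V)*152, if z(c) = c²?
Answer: 243066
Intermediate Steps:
V = 40 (V = -2*(-4)*5 = 8*5 = 40)
-134 + z(V)*152 = -134 + 40²*152 = -134 + 1600*152 = -134 + 243200 = 243066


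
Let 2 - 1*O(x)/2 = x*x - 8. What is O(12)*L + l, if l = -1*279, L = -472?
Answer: 126217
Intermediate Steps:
O(x) = 20 - 2*x² (O(x) = 4 - 2*(x*x - 8) = 4 - 2*(x² - 8) = 4 - 2*(-8 + x²) = 4 + (16 - 2*x²) = 20 - 2*x²)
l = -279
O(12)*L + l = (20 - 2*12²)*(-472) - 279 = (20 - 2*144)*(-472) - 279 = (20 - 288)*(-472) - 279 = -268*(-472) - 279 = 126496 - 279 = 126217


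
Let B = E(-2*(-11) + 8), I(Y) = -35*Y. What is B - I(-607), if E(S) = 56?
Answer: -21189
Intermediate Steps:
B = 56
B - I(-607) = 56 - (-35)*(-607) = 56 - 1*21245 = 56 - 21245 = -21189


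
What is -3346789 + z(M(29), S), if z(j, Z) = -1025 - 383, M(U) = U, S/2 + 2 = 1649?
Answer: -3348197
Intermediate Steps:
S = 3294 (S = -4 + 2*1649 = -4 + 3298 = 3294)
z(j, Z) = -1408
-3346789 + z(M(29), S) = -3346789 - 1408 = -3348197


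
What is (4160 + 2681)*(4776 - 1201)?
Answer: 24456575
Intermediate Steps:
(4160 + 2681)*(4776 - 1201) = 6841*3575 = 24456575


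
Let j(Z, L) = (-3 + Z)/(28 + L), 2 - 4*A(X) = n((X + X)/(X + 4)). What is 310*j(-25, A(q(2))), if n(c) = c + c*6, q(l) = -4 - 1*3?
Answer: -26040/61 ≈ -426.89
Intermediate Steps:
q(l) = -7 (q(l) = -4 - 3 = -7)
n(c) = 7*c (n(c) = c + 6*c = 7*c)
A(X) = ½ - 7*X/(2*(4 + X)) (A(X) = ½ - 7*(X + X)/(X + 4)/4 = ½ - 7*(2*X)/(4 + X)/4 = ½ - 7*2*X/(4 + X)/4 = ½ - 7*X/(2*(4 + X)))
j(Z, L) = (-3 + Z)/(28 + L)
310*j(-25, A(q(2))) = 310*((-3 - 25)/(28 + (2 - 3*(-7))/(4 - 7))) = 310*(-28/(28 + (2 + 21)/(-3))) = 310*(-28/(28 - ⅓*23)) = 310*(-28/(28 - 23/3)) = 310*(-28/(61/3)) = 310*((3/61)*(-28)) = 310*(-84/61) = -26040/61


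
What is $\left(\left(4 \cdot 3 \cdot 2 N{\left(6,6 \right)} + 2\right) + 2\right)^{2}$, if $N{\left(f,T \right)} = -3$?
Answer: $4624$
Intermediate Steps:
$\left(\left(4 \cdot 3 \cdot 2 N{\left(6,6 \right)} + 2\right) + 2\right)^{2} = \left(\left(4 \cdot 3 \cdot 2 \left(-3\right) + 2\right) + 2\right)^{2} = \left(\left(12 \cdot 2 \left(-3\right) + 2\right) + 2\right)^{2} = \left(\left(24 \left(-3\right) + 2\right) + 2\right)^{2} = \left(\left(-72 + 2\right) + 2\right)^{2} = \left(-70 + 2\right)^{2} = \left(-68\right)^{2} = 4624$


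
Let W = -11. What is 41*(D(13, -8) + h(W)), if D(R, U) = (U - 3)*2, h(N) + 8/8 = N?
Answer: -1394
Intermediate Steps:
h(N) = -1 + N
D(R, U) = -6 + 2*U (D(R, U) = (-3 + U)*2 = -6 + 2*U)
41*(D(13, -8) + h(W)) = 41*((-6 + 2*(-8)) + (-1 - 11)) = 41*((-6 - 16) - 12) = 41*(-22 - 12) = 41*(-34) = -1394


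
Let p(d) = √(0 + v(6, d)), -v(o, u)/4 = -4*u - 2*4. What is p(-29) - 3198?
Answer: -3198 + 12*I*√3 ≈ -3198.0 + 20.785*I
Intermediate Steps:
v(o, u) = 32 + 16*u (v(o, u) = -4*(-4*u - 2*4) = -4*(-4*u - 8) = -4*(-8 - 4*u) = 32 + 16*u)
p(d) = √(32 + 16*d) (p(d) = √(0 + (32 + 16*d)) = √(32 + 16*d))
p(-29) - 3198 = 4*√(2 - 29) - 3198 = 4*√(-27) - 3198 = 4*(3*I*√3) - 3198 = 12*I*√3 - 3198 = -3198 + 12*I*√3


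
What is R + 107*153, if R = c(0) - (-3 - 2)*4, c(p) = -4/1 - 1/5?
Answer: 81934/5 ≈ 16387.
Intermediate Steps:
c(p) = -21/5 (c(p) = -4*1 - 1*1/5 = -4 - 1/5 = -21/5)
R = 79/5 (R = -21/5 - (-3 - 2)*4 = -21/5 - (-5)*4 = -21/5 - 1*(-20) = -21/5 + 20 = 79/5 ≈ 15.800)
R + 107*153 = 79/5 + 107*153 = 79/5 + 16371 = 81934/5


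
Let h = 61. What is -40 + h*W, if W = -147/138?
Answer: -4829/46 ≈ -104.98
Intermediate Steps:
W = -49/46 (W = -147*1/138 = -49/46 ≈ -1.0652)
-40 + h*W = -40 + 61*(-49/46) = -40 - 2989/46 = -4829/46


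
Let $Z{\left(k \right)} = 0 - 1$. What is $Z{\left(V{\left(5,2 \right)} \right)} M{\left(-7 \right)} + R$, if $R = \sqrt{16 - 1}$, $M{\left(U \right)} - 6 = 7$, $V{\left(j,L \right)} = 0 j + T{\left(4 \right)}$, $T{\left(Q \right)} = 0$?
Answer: $-13 + \sqrt{15} \approx -9.127$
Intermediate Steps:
$V{\left(j,L \right)} = 0$ ($V{\left(j,L \right)} = 0 j + 0 = 0 + 0 = 0$)
$M{\left(U \right)} = 13$ ($M{\left(U \right)} = 6 + 7 = 13$)
$R = \sqrt{15} \approx 3.873$
$Z{\left(k \right)} = -1$ ($Z{\left(k \right)} = 0 - 1 = -1$)
$Z{\left(V{\left(5,2 \right)} \right)} M{\left(-7 \right)} + R = \left(-1\right) 13 + \sqrt{15} = -13 + \sqrt{15}$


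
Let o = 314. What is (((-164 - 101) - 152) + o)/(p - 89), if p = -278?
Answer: 103/367 ≈ 0.28065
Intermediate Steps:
(((-164 - 101) - 152) + o)/(p - 89) = (((-164 - 101) - 152) + 314)/(-278 - 89) = ((-265 - 152) + 314)/(-367) = (-417 + 314)*(-1/367) = -103*(-1/367) = 103/367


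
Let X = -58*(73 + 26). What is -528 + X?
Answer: -6270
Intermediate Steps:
X = -5742 (X = -58*99 = -5742)
-528 + X = -528 - 5742 = -6270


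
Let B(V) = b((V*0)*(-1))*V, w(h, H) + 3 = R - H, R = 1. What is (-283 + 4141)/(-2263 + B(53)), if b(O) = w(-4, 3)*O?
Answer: -3858/2263 ≈ -1.7048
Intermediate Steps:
w(h, H) = -2 - H (w(h, H) = -3 + (1 - H) = -2 - H)
b(O) = -5*O (b(O) = (-2 - 1*3)*O = (-2 - 3)*O = -5*O)
B(V) = 0 (B(V) = (-5*V*0*(-1))*V = (-0*(-1))*V = (-5*0)*V = 0*V = 0)
(-283 + 4141)/(-2263 + B(53)) = (-283 + 4141)/(-2263 + 0) = 3858/(-2263) = 3858*(-1/2263) = -3858/2263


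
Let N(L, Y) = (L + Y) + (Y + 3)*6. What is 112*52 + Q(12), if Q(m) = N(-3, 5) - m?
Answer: 5862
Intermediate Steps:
N(L, Y) = 18 + L + 7*Y (N(L, Y) = (L + Y) + (3 + Y)*6 = (L + Y) + (18 + 6*Y) = 18 + L + 7*Y)
Q(m) = 50 - m (Q(m) = (18 - 3 + 7*5) - m = (18 - 3 + 35) - m = 50 - m)
112*52 + Q(12) = 112*52 + (50 - 1*12) = 5824 + (50 - 12) = 5824 + 38 = 5862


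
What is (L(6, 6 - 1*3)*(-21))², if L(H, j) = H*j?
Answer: 142884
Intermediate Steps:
(L(6, 6 - 1*3)*(-21))² = ((6*(6 - 1*3))*(-21))² = ((6*(6 - 3))*(-21))² = ((6*3)*(-21))² = (18*(-21))² = (-378)² = 142884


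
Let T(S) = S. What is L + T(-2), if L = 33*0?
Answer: -2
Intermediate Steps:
L = 0
L + T(-2) = 0 - 2 = -2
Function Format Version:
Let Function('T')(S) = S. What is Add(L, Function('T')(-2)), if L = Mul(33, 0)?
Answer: -2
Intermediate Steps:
L = 0
Add(L, Function('T')(-2)) = Add(0, -2) = -2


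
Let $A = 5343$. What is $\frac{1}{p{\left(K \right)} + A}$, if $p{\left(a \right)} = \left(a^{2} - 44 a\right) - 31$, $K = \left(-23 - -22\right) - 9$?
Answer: $\frac{1}{5852} \approx 0.00017088$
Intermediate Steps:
$K = -10$ ($K = \left(-23 + 22\right) - 9 = -1 - 9 = -10$)
$p{\left(a \right)} = -31 + a^{2} - 44 a$
$\frac{1}{p{\left(K \right)} + A} = \frac{1}{\left(-31 + \left(-10\right)^{2} - -440\right) + 5343} = \frac{1}{\left(-31 + 100 + 440\right) + 5343} = \frac{1}{509 + 5343} = \frac{1}{5852}$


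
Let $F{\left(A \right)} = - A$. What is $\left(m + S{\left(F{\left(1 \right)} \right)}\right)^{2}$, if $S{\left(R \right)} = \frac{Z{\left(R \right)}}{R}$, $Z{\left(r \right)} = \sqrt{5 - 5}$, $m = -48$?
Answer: $2304$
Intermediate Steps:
$Z{\left(r \right)} = 0$ ($Z{\left(r \right)} = \sqrt{0} = 0$)
$S{\left(R \right)} = 0$ ($S{\left(R \right)} = \frac{0}{R} = 0$)
$\left(m + S{\left(F{\left(1 \right)} \right)}\right)^{2} = \left(-48 + 0\right)^{2} = \left(-48\right)^{2} = 2304$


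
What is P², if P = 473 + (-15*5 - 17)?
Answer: 145161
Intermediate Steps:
P = 381 (P = 473 + (-75 - 17) = 473 - 92 = 381)
P² = 381² = 145161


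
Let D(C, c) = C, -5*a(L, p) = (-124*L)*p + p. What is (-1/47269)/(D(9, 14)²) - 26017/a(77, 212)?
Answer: -498070041029/7749331099596 ≈ -0.064273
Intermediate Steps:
a(L, p) = -p/5 + 124*L*p/5 (a(L, p) = -((-124*L)*p + p)/5 = -(-124*L*p + p)/5 = -(p - 124*L*p)/5 = -p/5 + 124*L*p/5)
(-1/47269)/(D(9, 14)²) - 26017/a(77, 212) = (-1/47269)/(9²) - 26017*5/(212*(-1 + 124*77)) = -1*1/47269/81 - 26017*5/(212*(-1 + 9548)) = -1/47269*1/81 - 26017/((⅕)*212*9547) = -1/3828789 - 26017/2023964/5 = -1/3828789 - 26017*5/2023964 = -1/3828789 - 130085/2023964 = -498070041029/7749331099596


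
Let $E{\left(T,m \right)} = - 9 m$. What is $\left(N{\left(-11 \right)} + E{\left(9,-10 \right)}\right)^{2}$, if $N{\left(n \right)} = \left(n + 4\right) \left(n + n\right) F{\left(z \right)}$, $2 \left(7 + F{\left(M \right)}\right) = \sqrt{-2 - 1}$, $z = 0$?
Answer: $958357 - 152152 i \sqrt{3} \approx 9.5836 \cdot 10^{5} - 2.6354 \cdot 10^{5} i$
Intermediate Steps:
$F{\left(M \right)} = -7 + \frac{i \sqrt{3}}{2}$ ($F{\left(M \right)} = -7 + \frac{\sqrt{-2 - 1}}{2} = -7 + \frac{\sqrt{-3}}{2} = -7 + \frac{i \sqrt{3}}{2}$)
$N{\left(n \right)} = 2 n \left(-7 + \frac{i \sqrt{3}}{2}\right) \left(4 + n\right)$ ($N{\left(n \right)} = \left(n + 4\right) \left(n + n\right) \left(-7 + \frac{i \sqrt{3}}{2}\right) = \left(4 + n\right) 2 n \left(-7 + \frac{i \sqrt{3}}{2}\right) = 2 n \left(4 + n\right) \left(-7 + \frac{i \sqrt{3}}{2}\right) = 2 n \left(-7 + \frac{i \sqrt{3}}{2}\right) \left(4 + n\right)$)
$\left(N{\left(-11 \right)} + E{\left(9,-10 \right)}\right)^{2} = \left(\left(-1\right) \left(-11\right) \left(4 - 11\right) \left(14 - i \sqrt{3}\right) - -90\right)^{2} = \left(\left(-1\right) \left(-11\right) \left(-7\right) \left(14 - i \sqrt{3}\right) + 90\right)^{2} = \left(\left(-1078 + 77 i \sqrt{3}\right) + 90\right)^{2} = \left(-988 + 77 i \sqrt{3}\right)^{2}$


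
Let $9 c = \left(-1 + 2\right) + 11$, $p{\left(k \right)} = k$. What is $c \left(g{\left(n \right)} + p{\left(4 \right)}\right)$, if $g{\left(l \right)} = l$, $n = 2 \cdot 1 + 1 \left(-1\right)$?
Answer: $\frac{20}{3} \approx 6.6667$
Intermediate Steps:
$n = 1$ ($n = 2 - 1 = 1$)
$c = \frac{4}{3}$ ($c = \frac{\left(-1 + 2\right) + 11}{9} = \frac{1 + 11}{9} = \frac{1}{9} \cdot 12 = \frac{4}{3} \approx 1.3333$)
$c \left(g{\left(n \right)} + p{\left(4 \right)}\right) = \frac{4 \left(1 + 4\right)}{3} = \frac{4}{3} \cdot 5 = \frac{20}{3}$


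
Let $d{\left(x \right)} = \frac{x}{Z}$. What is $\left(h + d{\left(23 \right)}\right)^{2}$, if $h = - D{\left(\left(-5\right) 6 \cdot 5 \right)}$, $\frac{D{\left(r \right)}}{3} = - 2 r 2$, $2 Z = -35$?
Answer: $\frac{3974798116}{1225} \approx 3.2447 \cdot 10^{6}$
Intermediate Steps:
$Z = - \frac{35}{2}$ ($Z = \frac{1}{2} \left(-35\right) = - \frac{35}{2} \approx -17.5$)
$d{\left(x \right)} = - \frac{2 x}{35}$ ($d{\left(x \right)} = \frac{x}{- \frac{35}{2}} = x \left(- \frac{2}{35}\right) = - \frac{2 x}{35}$)
$D{\left(r \right)} = - 12 r$ ($D{\left(r \right)} = 3 - 2 r 2 = 3 \left(- 4 r\right) = - 12 r$)
$h = -1800$ ($h = - \left(-12\right) \left(-5\right) 6 \cdot 5 = - \left(-12\right) \left(\left(-30\right) 5\right) = - \left(-12\right) \left(-150\right) = \left(-1\right) 1800 = -1800$)
$\left(h + d{\left(23 \right)}\right)^{2} = \left(-1800 - \frac{46}{35}\right)^{2} = \left(- \frac{63046}{35}\right)^{2} = \frac{3974798116}{1225}$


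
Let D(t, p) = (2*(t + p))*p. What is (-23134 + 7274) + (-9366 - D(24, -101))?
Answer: -40780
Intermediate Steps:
D(t, p) = p*(2*p + 2*t) (D(t, p) = (2*(p + t))*p = (2*p + 2*t)*p = p*(2*p + 2*t))
(-23134 + 7274) + (-9366 - D(24, -101)) = (-23134 + 7274) + (-9366 - 2*(-101)*(-101 + 24)) = -15860 + (-9366 - 2*(-101)*(-77)) = -15860 + (-9366 - 1*15554) = -15860 + (-9366 - 15554) = -15860 - 24920 = -40780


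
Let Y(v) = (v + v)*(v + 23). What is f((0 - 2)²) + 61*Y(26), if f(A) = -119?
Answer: 155309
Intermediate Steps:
Y(v) = 2*v*(23 + v) (Y(v) = (2*v)*(23 + v) = 2*v*(23 + v))
f((0 - 2)²) + 61*Y(26) = -119 + 61*(2*26*(23 + 26)) = -119 + 61*(2*26*49) = -119 + 61*2548 = -119 + 155428 = 155309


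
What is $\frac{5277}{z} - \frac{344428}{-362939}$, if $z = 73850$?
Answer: $\frac{27351236903}{26803045150} \approx 1.0205$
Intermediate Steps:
$\frac{5277}{z} - \frac{344428}{-362939} = \frac{5277}{73850} - \frac{344428}{-362939} = 5277 \cdot \frac{1}{73850} - - \frac{344428}{362939} = \frac{5277}{73850} + \frac{344428}{362939} = \frac{27351236903}{26803045150}$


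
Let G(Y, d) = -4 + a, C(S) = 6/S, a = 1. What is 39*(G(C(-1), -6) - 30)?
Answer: -1287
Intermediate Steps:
G(Y, d) = -3 (G(Y, d) = -4 + 1 = -3)
39*(G(C(-1), -6) - 30) = 39*(-3 - 30) = 39*(-33) = -1287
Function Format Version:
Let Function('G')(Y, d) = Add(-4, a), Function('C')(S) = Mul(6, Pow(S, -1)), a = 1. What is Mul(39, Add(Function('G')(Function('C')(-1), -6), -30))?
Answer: -1287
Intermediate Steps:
Function('G')(Y, d) = -3 (Function('G')(Y, d) = Add(-4, 1) = -3)
Mul(39, Add(Function('G')(Function('C')(-1), -6), -30)) = Mul(39, Add(-3, -30)) = Mul(39, -33) = -1287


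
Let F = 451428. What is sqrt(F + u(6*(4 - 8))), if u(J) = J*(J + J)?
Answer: 2*sqrt(113145) ≈ 672.74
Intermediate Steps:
u(J) = 2*J**2 (u(J) = J*(2*J) = 2*J**2)
sqrt(F + u(6*(4 - 8))) = sqrt(451428 + 2*(6*(4 - 8))**2) = sqrt(451428 + 2*(6*(-4))**2) = sqrt(451428 + 2*(-24)**2) = sqrt(451428 + 2*576) = sqrt(451428 + 1152) = sqrt(452580) = 2*sqrt(113145)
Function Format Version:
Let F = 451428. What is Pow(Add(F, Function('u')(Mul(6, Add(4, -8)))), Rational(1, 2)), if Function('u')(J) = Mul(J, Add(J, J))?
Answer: Mul(2, Pow(113145, Rational(1, 2))) ≈ 672.74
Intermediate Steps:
Function('u')(J) = Mul(2, Pow(J, 2)) (Function('u')(J) = Mul(J, Mul(2, J)) = Mul(2, Pow(J, 2)))
Pow(Add(F, Function('u')(Mul(6, Add(4, -8)))), Rational(1, 2)) = Pow(Add(451428, Mul(2, Pow(Mul(6, Add(4, -8)), 2))), Rational(1, 2)) = Pow(Add(451428, Mul(2, Pow(Mul(6, -4), 2))), Rational(1, 2)) = Pow(Add(451428, Mul(2, Pow(-24, 2))), Rational(1, 2)) = Pow(Add(451428, Mul(2, 576)), Rational(1, 2)) = Pow(Add(451428, 1152), Rational(1, 2)) = Pow(452580, Rational(1, 2)) = Mul(2, Pow(113145, Rational(1, 2)))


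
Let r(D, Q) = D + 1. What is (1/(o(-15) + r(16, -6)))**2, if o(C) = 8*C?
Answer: 1/10609 ≈ 9.4260e-5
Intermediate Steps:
r(D, Q) = 1 + D
(1/(o(-15) + r(16, -6)))**2 = (1/(8*(-15) + (1 + 16)))**2 = (1/(-120 + 17))**2 = (1/(-103))**2 = (-1/103)**2 = 1/10609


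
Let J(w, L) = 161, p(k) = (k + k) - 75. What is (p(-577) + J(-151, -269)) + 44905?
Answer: 43837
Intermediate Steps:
p(k) = -75 + 2*k (p(k) = 2*k - 75 = -75 + 2*k)
(p(-577) + J(-151, -269)) + 44905 = ((-75 + 2*(-577)) + 161) + 44905 = ((-75 - 1154) + 161) + 44905 = (-1229 + 161) + 44905 = -1068 + 44905 = 43837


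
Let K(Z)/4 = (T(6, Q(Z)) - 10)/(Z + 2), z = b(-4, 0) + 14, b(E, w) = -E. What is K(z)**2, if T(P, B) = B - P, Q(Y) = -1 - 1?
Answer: 324/25 ≈ 12.960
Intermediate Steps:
Q(Y) = -2
z = 18 (z = -1*(-4) + 14 = 4 + 14 = 18)
K(Z) = -72/(2 + Z) (K(Z) = 4*(((-2 - 1*6) - 10)/(Z + 2)) = 4*(((-2 - 6) - 10)/(2 + Z)) = 4*((-8 - 10)/(2 + Z)) = 4*(-18/(2 + Z)) = -72/(2 + Z))
K(z)**2 = (-72/(2 + 18))**2 = (-72/20)**2 = (-72*1/20)**2 = (-18/5)**2 = 324/25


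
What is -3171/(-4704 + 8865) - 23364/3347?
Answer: -35943647/4642289 ≈ -7.7427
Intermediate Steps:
-3171/(-4704 + 8865) - 23364/3347 = -3171/4161 - 23364*1/3347 = -3171*1/4161 - 23364/3347 = -1057/1387 - 23364/3347 = -35943647/4642289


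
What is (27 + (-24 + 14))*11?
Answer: 187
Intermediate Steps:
(27 + (-24 + 14))*11 = (27 - 10)*11 = 17*11 = 187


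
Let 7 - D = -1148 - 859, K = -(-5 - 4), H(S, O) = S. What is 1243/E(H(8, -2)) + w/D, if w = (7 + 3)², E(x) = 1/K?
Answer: 11265359/1007 ≈ 11187.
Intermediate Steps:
K = 9 (K = -1*(-9) = 9)
D = 2014 (D = 7 - (-1148 - 859) = 7 - 1*(-2007) = 7 + 2007 = 2014)
E(x) = ⅑ (E(x) = 1/9 = ⅑)
w = 100 (w = 10² = 100)
1243/E(H(8, -2)) + w/D = 1243/(⅑) + 100/2014 = 1243*9 + 100*(1/2014) = 11187 + 50/1007 = 11265359/1007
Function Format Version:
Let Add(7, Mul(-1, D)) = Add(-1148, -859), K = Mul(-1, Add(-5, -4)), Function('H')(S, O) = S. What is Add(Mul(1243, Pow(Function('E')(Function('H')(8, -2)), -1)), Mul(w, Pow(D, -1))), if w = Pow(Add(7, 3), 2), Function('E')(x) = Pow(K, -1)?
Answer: Rational(11265359, 1007) ≈ 11187.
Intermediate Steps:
K = 9 (K = Mul(-1, -9) = 9)
D = 2014 (D = Add(7, Mul(-1, Add(-1148, -859))) = Add(7, Mul(-1, -2007)) = Add(7, 2007) = 2014)
Function('E')(x) = Rational(1, 9) (Function('E')(x) = Pow(9, -1) = Rational(1, 9))
w = 100 (w = Pow(10, 2) = 100)
Add(Mul(1243, Pow(Function('E')(Function('H')(8, -2)), -1)), Mul(w, Pow(D, -1))) = Add(Mul(1243, Pow(Rational(1, 9), -1)), Mul(100, Pow(2014, -1))) = Add(Mul(1243, 9), Mul(100, Rational(1, 2014))) = Add(11187, Rational(50, 1007)) = Rational(11265359, 1007)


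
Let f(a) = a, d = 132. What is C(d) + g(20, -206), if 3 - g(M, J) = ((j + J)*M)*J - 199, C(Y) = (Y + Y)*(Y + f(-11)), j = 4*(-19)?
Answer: -1129694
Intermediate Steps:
j = -76
C(Y) = 2*Y*(-11 + Y) (C(Y) = (Y + Y)*(Y - 11) = (2*Y)*(-11 + Y) = 2*Y*(-11 + Y))
g(M, J) = 202 - J*M*(-76 + J) (g(M, J) = 3 - (((-76 + J)*M)*J - 199) = 3 - ((M*(-76 + J))*J - 199) = 3 - (J*M*(-76 + J) - 199) = 3 - (-199 + J*M*(-76 + J)) = 3 + (199 - J*M*(-76 + J)) = 202 - J*M*(-76 + J))
C(d) + g(20, -206) = 2*132*(-11 + 132) + (202 - 1*20*(-206)² + 76*(-206)*20) = 2*132*121 + (202 - 1*20*42436 - 313120) = 31944 + (202 - 848720 - 313120) = 31944 - 1161638 = -1129694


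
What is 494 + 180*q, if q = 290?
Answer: 52694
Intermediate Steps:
494 + 180*q = 494 + 180*290 = 494 + 52200 = 52694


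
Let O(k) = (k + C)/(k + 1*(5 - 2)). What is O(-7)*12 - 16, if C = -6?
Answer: 23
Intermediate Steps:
O(k) = (-6 + k)/(3 + k) (O(k) = (k - 6)/(k + 1*(5 - 2)) = (-6 + k)/(k + 1*3) = (-6 + k)/(k + 3) = (-6 + k)/(3 + k))
O(-7)*12 - 16 = ((-6 - 7)/(3 - 7))*12 - 16 = (-13/(-4))*12 - 16 = -1/4*(-13)*12 - 16 = (13/4)*12 - 16 = 39 - 16 = 23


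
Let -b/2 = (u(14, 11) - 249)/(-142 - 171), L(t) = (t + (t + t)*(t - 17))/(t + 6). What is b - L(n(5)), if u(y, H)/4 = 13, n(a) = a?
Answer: 31661/3443 ≈ 9.1958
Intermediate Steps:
u(y, H) = 52 (u(y, H) = 4*13 = 52)
L(t) = (t + 2*t*(-17 + t))/(6 + t) (L(t) = (t + (2*t)*(-17 + t))/(6 + t) = (t + 2*t*(-17 + t))/(6 + t))
b = -394/313 (b = -2*(52 - 249)/(-142 - 171) = -(-394)/(-313) = -(-394)*(-1)/313 = -2*197/313 = -394/313 ≈ -1.2588)
b - L(n(5)) = -394/313 - 5*(-33 + 2*5)/(6 + 5) = -394/313 - 5*(-33 + 10)/11 = -394/313 - 5*(-23)/11 = -394/313 - 1*(-115/11) = -394/313 + 115/11 = 31661/3443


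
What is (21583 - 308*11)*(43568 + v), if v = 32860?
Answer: 1390607460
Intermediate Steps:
(21583 - 308*11)*(43568 + v) = (21583 - 308*11)*(43568 + 32860) = (21583 - 3388)*76428 = 18195*76428 = 1390607460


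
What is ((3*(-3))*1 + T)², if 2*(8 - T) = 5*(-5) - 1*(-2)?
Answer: 441/4 ≈ 110.25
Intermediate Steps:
T = 39/2 (T = 8 - (5*(-5) - 1*(-2))/2 = 8 - (-25 + 2)/2 = 8 - ½*(-23) = 8 + 23/2 = 39/2 ≈ 19.500)
((3*(-3))*1 + T)² = ((3*(-3))*1 + 39/2)² = (-9*1 + 39/2)² = (-9 + 39/2)² = (21/2)² = 441/4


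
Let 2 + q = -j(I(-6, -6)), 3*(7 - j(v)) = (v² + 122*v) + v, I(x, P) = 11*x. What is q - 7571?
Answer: -8834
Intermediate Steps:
j(v) = 7 - 41*v - v²/3 (j(v) = 7 - ((v² + 122*v) + v)/3 = 7 - (v² + 123*v)/3 = 7 + (-41*v - v²/3) = 7 - 41*v - v²/3)
q = -1263 (q = -2 - (7 - 451*(-6) - (11*(-6))²/3) = -2 - (7 - 41*(-66) - ⅓*(-66)²) = -2 - (7 + 2706 - ⅓*4356) = -2 - (7 + 2706 - 1452) = -2 - 1*1261 = -2 - 1261 = -1263)
q - 7571 = -1263 - 7571 = -8834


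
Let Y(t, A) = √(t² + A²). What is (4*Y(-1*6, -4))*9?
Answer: 72*√13 ≈ 259.60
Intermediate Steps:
Y(t, A) = √(A² + t²)
(4*Y(-1*6, -4))*9 = (4*√((-4)² + (-1*6)²))*9 = (4*√(16 + (-6)²))*9 = (4*√(16 + 36))*9 = (4*√52)*9 = (4*(2*√13))*9 = (8*√13)*9 = 72*√13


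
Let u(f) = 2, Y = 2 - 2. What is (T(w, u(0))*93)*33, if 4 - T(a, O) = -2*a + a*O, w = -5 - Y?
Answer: 12276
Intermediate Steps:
Y = 0
w = -5 (w = -5 - 1*0 = -5 + 0 = -5)
T(a, O) = 4 + 2*a - O*a (T(a, O) = 4 - (-2*a + a*O) = 4 - (-2*a + O*a) = 4 + (2*a - O*a) = 4 + 2*a - O*a)
(T(w, u(0))*93)*33 = ((4 + 2*(-5) - 1*2*(-5))*93)*33 = ((4 - 10 + 10)*93)*33 = (4*93)*33 = 372*33 = 12276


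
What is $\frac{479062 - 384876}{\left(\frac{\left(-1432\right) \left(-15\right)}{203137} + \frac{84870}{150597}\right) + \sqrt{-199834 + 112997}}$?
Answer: $\frac{728336186906712053565500}{1003304459073591604253217} - \frac{1088208324884511867312826 i \sqrt{86837}}{1003304459073591604253217} \approx 0.72594 - 319.62 i$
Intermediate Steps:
$\frac{479062 - 384876}{\left(\frac{\left(-1432\right) \left(-15\right)}{203137} + \frac{84870}{150597}\right) + \sqrt{-199834 + 112997}} = \frac{94186}{\left(21480 \cdot \frac{1}{203137} + 84870 \cdot \frac{1}{150597}\right) + \sqrt{-86837}} = \frac{94186}{\left(\frac{21480}{203137} + \frac{9430}{16733}\right) + i \sqrt{86837}} = \frac{94186}{\frac{2275006750}{3399091421} + i \sqrt{86837}}$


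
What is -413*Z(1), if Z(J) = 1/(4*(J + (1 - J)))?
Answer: -413/4 ≈ -103.25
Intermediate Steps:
Z(J) = ¼ (Z(J) = 1/(4*1) = 1/4 = ¼)
-413*Z(1) = -413*¼ = -413/4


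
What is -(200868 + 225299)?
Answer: -426167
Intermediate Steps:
-(200868 + 225299) = -1*426167 = -426167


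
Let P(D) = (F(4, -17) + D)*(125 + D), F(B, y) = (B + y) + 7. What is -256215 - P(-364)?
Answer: -344645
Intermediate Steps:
F(B, y) = 7 + B + y
P(D) = (-6 + D)*(125 + D) (P(D) = ((7 + 4 - 17) + D)*(125 + D) = (-6 + D)*(125 + D))
-256215 - P(-364) = -256215 - (-750 + (-364)² + 119*(-364)) = -256215 - (-750 + 132496 - 43316) = -256215 - 1*88430 = -256215 - 88430 = -344645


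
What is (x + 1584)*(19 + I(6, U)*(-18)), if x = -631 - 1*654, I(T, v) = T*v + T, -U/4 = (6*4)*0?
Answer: -26611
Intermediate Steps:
U = 0 (U = -4*6*4*0 = -96*0 = -4*0 = 0)
I(T, v) = T + T*v
x = -1285 (x = -631 - 654 = -1285)
(x + 1584)*(19 + I(6, U)*(-18)) = (-1285 + 1584)*(19 + (6*(1 + 0))*(-18)) = 299*(19 + (6*1)*(-18)) = 299*(19 + 6*(-18)) = 299*(19 - 108) = 299*(-89) = -26611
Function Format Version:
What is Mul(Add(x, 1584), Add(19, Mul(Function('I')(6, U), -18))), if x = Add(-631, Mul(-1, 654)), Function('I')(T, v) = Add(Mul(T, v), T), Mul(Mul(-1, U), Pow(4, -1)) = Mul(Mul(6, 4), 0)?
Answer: -26611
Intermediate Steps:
U = 0 (U = Mul(-4, Mul(Mul(6, 4), 0)) = Mul(-4, Mul(24, 0)) = Mul(-4, 0) = 0)
Function('I')(T, v) = Add(T, Mul(T, v))
x = -1285 (x = Add(-631, -654) = -1285)
Mul(Add(x, 1584), Add(19, Mul(Function('I')(6, U), -18))) = Mul(Add(-1285, 1584), Add(19, Mul(Mul(6, Add(1, 0)), -18))) = Mul(299, Add(19, Mul(Mul(6, 1), -18))) = Mul(299, Add(19, Mul(6, -18))) = Mul(299, Add(19, -108)) = Mul(299, -89) = -26611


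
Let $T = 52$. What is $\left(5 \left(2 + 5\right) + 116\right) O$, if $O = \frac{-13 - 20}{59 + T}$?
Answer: $- \frac{1661}{37} \approx -44.892$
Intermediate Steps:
$O = - \frac{11}{37}$ ($O = \frac{-13 - 20}{59 + 52} = - \frac{33}{111} = \left(-33\right) \frac{1}{111} = - \frac{11}{37} \approx -0.2973$)
$\left(5 \left(2 + 5\right) + 116\right) O = \left(5 \left(2 + 5\right) + 116\right) \left(- \frac{11}{37}\right) = \left(5 \cdot 7 + 116\right) \left(- \frac{11}{37}\right) = \left(35 + 116\right) \left(- \frac{11}{37}\right) = 151 \left(- \frac{11}{37}\right) = - \frac{1661}{37}$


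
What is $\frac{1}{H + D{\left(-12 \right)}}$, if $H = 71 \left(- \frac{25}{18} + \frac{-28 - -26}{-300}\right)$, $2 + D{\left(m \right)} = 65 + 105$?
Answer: $\frac{225}{15719} \approx 0.014314$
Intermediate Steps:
$D{\left(m \right)} = 168$ ($D{\left(m \right)} = -2 + \left(65 + 105\right) = -2 + 170 = 168$)
$H = - \frac{22081}{225}$ ($H = 71 \left(\left(-25\right) \frac{1}{18} + \left(-28 + 26\right) \left(- \frac{1}{300}\right)\right) = 71 \left(- \frac{25}{18} - - \frac{1}{150}\right) = 71 \left(- \frac{25}{18} + \frac{1}{150}\right) = 71 \left(- \frac{311}{225}\right) = - \frac{22081}{225} \approx -98.138$)
$\frac{1}{H + D{\left(-12 \right)}} = \frac{1}{- \frac{22081}{225} + 168} = \frac{1}{\frac{15719}{225}} = \frac{225}{15719}$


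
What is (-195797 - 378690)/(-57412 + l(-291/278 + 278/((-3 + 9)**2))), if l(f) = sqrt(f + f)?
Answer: 20630521001322/2061734150521 + 1723461*sqrt(2321578)/4123468301042 ≈ 10.007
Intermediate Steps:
l(f) = sqrt(2)*sqrt(f) (l(f) = sqrt(2*f) = sqrt(2)*sqrt(f))
(-195797 - 378690)/(-57412 + l(-291/278 + 278/((-3 + 9)**2))) = (-195797 - 378690)/(-57412 + sqrt(2)*sqrt(-291/278 + 278/((-3 + 9)**2))) = -574487/(-57412 + sqrt(2)*sqrt(-291*1/278 + 278/(6**2))) = -574487/(-57412 + sqrt(2)*sqrt(-291/278 + 278/36)) = -574487/(-57412 + sqrt(2)*sqrt(-291/278 + 278*(1/36))) = -574487/(-57412 + sqrt(2)*sqrt(-291/278 + 139/18)) = -574487/(-57412 + sqrt(2)*sqrt(8351/1251)) = -574487/(-57412 + sqrt(2)*(sqrt(1160789)/417)) = -574487/(-57412 + sqrt(2321578)/417)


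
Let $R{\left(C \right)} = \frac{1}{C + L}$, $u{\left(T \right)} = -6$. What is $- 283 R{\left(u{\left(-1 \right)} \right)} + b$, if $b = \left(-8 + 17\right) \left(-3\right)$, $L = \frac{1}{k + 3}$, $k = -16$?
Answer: $\frac{1546}{79} \approx 19.57$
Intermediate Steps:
$L = - \frac{1}{13}$ ($L = \frac{1}{-16 + 3} = \frac{1}{-13} = - \frac{1}{13} \approx -0.076923$)
$b = -27$ ($b = 9 \left(-3\right) = -27$)
$R{\left(C \right)} = \frac{1}{- \frac{1}{13} + C}$ ($R{\left(C \right)} = \frac{1}{C - \frac{1}{13}} = \frac{1}{- \frac{1}{13} + C}$)
$- 283 R{\left(u{\left(-1 \right)} \right)} + b = - 283 \frac{13}{-1 + 13 \left(-6\right)} - 27 = - 283 \frac{13}{-1 - 78} - 27 = - 283 \frac{13}{-79} - 27 = - 283 \cdot 13 \left(- \frac{1}{79}\right) - 27 = \left(-283\right) \left(- \frac{13}{79}\right) - 27 = \frac{3679}{79} - 27 = \frac{1546}{79}$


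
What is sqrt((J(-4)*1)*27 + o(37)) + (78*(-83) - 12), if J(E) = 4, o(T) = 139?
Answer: -6486 + sqrt(247) ≈ -6470.3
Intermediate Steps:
sqrt((J(-4)*1)*27 + o(37)) + (78*(-83) - 12) = sqrt((4*1)*27 + 139) + (78*(-83) - 12) = sqrt(4*27 + 139) + (-6474 - 12) = sqrt(108 + 139) - 6486 = sqrt(247) - 6486 = -6486 + sqrt(247)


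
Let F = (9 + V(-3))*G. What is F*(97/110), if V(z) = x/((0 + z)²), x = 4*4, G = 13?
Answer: 122317/990 ≈ 123.55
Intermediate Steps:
x = 16
V(z) = 16/z² (V(z) = 16/((0 + z)²) = 16/(z²) = 16/z²)
F = 1261/9 (F = (9 + 16/(-3)²)*13 = (9 + 16*(⅑))*13 = (9 + 16/9)*13 = (97/9)*13 = 1261/9 ≈ 140.11)
F*(97/110) = 1261*(97/110)/9 = 1261*(97*(1/110))/9 = (1261/9)*(97/110) = 122317/990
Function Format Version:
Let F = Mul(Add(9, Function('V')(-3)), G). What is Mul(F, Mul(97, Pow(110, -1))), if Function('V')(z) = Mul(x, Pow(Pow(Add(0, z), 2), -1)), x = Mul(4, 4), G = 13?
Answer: Rational(122317, 990) ≈ 123.55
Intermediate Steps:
x = 16
Function('V')(z) = Mul(16, Pow(z, -2)) (Function('V')(z) = Mul(16, Pow(Pow(Add(0, z), 2), -1)) = Mul(16, Pow(Pow(z, 2), -1)) = Mul(16, Pow(z, -2)))
F = Rational(1261, 9) (F = Mul(Add(9, Mul(16, Pow(-3, -2))), 13) = Mul(Add(9, Mul(16, Rational(1, 9))), 13) = Mul(Add(9, Rational(16, 9)), 13) = Mul(Rational(97, 9), 13) = Rational(1261, 9) ≈ 140.11)
Mul(F, Mul(97, Pow(110, -1))) = Mul(Rational(1261, 9), Mul(97, Pow(110, -1))) = Mul(Rational(1261, 9), Mul(97, Rational(1, 110))) = Mul(Rational(1261, 9), Rational(97, 110)) = Rational(122317, 990)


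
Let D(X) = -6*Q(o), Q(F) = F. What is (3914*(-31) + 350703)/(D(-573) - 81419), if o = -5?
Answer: -31/11 ≈ -2.8182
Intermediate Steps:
D(X) = 30 (D(X) = -6*(-5) = 30)
(3914*(-31) + 350703)/(D(-573) - 81419) = (3914*(-31) + 350703)/(30 - 81419) = (-121334 + 350703)/(-81389) = 229369*(-1/81389) = -31/11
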